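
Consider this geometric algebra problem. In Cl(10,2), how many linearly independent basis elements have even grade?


Even subalgebra dimension = 2^(n-1)
n = 10 + 2 = 12
2^(12 - 1) = 2^11 = 2048
Verification: sum of C(12,k) for even k = 1 + 66 + 495 + 924 + 495 + 66 + 1 = 2048
Result = 2048


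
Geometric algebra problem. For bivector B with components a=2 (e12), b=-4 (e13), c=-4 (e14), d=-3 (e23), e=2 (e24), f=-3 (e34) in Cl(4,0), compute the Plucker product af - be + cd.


Plucker relation: af - be + cd
a*f = 2*(-3) = -6
b*e = (-4)*2 = -8
c*d = (-4)*(-3) = 12
af - be + cd = -6 - (-8) + 12
= 14


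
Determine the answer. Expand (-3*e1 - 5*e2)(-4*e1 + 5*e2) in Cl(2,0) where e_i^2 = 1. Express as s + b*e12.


Expand: (-3*e1 - 5*e2)(-4*e1 + 5*e2)
= (-3)*(-4)*e1e1 + (-3)*5*e1e2 + (-5)*(-4)*e2e1 + (-5)*5*e2e2
Using e1^2 = e2^2 = 1, e2e1 = -e1e2:
Scalar part s = (-3)*(-4) + (-5)*5 = 12 + (-25) = -13
Bivector part b = (-3)*5 - (-5)*(-4) = -15 - 20 = -35
uv = -13 - 35*e12


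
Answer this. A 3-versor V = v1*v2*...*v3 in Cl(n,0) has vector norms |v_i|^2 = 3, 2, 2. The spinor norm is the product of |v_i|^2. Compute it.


Spinor norm N(V) = |v1|^2 * |v2|^2 * ... * |v3|^2
= 3 * 2 * 2
Running product: 3, 6, 12
N(V) = 12


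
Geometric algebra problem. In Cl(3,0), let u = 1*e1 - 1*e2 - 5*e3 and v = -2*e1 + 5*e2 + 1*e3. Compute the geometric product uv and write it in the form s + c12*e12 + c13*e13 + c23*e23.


In Cl(3,0): e_i^2 = 1, e_ie_j = -e_je_i for i != j.
Scalar part = u . v = 1*(-2) + (-1)*5 + (-5)*1
= -2 + (-5) + (-5) = -12
e12 coeff = 1*5 - (-1)*(-2) = 5 - 2 = 3
e13 coeff = 1*1 - (-5)*(-2) = 1 - 10 = -9
e23 coeff = (-1)*1 - (-5)*5 = -1 - (-25) = 24
uv = -12 + 3*e12 - 9*e13 + 24*e23


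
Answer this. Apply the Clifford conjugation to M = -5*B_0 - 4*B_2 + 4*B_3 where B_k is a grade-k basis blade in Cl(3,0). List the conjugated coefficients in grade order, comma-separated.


Clifford conjugate sign for grade k: (-1)^(k(k+1)/2)
Grade 0: (-1)^(0*1/2) = (-1)^0 = 1, coeff -5 -> -5
Grade 2: (-1)^(2*3/2) = (-1)^3 = -1, coeff -4 -> 4
Grade 3: (-1)^(3*4/2) = (-1)^6 = 1, coeff 4 -> 4
Conjugated coefficients: -5, 4, 4


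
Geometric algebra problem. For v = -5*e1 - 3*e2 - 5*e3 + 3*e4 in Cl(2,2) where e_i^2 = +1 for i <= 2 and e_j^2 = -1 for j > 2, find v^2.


v^2 = sum of c_i^2 * e_i^2
Positive signature terms (e_i^2 = +1): (-5)^2 + (-3)^2 = 34
Negative signature terms (e_j^2 = -1): (-5)^2 + 3^2 = 34
v^2 = 34 - 34 = 0


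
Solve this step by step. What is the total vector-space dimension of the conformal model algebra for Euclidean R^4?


The conformal model of R^4 uses Cl(5,1): the 4 Euclidean generators plus two extra orthogonal generators e+ (e+^2 = +1) and e- (e-^2 = -1), from which the null vectors e0, einf are built.
Number of generators m = 4 + 2 = 6.
dim Cl(p,q) = 2^m = 2^6 = 64


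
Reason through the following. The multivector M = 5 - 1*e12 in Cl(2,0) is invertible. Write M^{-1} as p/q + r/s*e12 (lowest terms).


M = 5 - 1*e12, where e12^2 = -1.
Since M commutes with its reverse ~M = a - b*e12, M * ~M = a^2 - b^2*e12^2 = a^2 + b^2.
So M^{-1} = ~M / (a^2 + b^2) = (a - b*e12)/(a^2 + b^2).
a^2 + b^2 = 25 + 1 = 26
Scalar part = 5/26 = 5/26
Bivector coeff = 1/26 = 1/26
M^{-1} = 5/26 + 1/26*e12


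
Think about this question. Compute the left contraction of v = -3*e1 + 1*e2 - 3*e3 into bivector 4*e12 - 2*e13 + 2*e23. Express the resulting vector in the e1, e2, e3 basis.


Left contraction v _| B = <vB>_1 (grade-1 part of the geometric product vB).
Using e1_|e12 = e2, e2_|e12 = -e1, e1_|e13 = e3, e3_|e13 = -e1, e2_|e23 = e3, e3_|e23 = -e2:
e1 coeff: -v2*b12 - v3*b13 = -(1)*(4) - (-3)*(-2) = -10
e2 coeff: v1*b12 - v3*b23 = (-3)*(4) - (-3)*(2) = -6
e3 coeff: v1*b13 + v2*b23 = (-3)*(-2) + (1)*(2) = 8
v _| B = -10*e1 - 6*e2 + 8*e3


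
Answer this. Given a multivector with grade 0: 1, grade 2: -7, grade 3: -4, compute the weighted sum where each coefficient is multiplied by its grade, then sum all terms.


Grade-weighted sum = sum of grade_k * coefficient_k
0*1 = 0
2*(-7) = -14
3*(-4) = -12
Total = 0 + (-14) + (-12) = -26


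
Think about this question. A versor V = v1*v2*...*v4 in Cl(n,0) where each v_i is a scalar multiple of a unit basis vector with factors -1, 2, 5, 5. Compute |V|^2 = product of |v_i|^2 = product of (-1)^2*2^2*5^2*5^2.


Each vector v_i has |v_i|^2 = s_i^2
Squared scales: (-1)^2 = 1, 2^2 = 4, 5^2 = 25, 5^2 = 25
|V|^2 = 1 * 4 * 25 * 25
= 2500


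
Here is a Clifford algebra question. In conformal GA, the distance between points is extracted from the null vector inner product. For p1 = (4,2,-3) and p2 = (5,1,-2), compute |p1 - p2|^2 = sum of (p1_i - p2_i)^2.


p1 - p2 = (-1, 1, -1)
|p1 - p2|^2 = (-1)^2 + 1^2 + (-1)^2
= 1 + 1 + 1
= 3


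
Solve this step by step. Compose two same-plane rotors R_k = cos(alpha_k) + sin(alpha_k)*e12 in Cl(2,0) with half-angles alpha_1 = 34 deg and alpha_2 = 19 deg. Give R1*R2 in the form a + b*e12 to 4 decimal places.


Same-plane rotors commute and their half-angles add:
R1*R2 = cos(a1 + a2) + sin(a1 + a2)*e12.
a1 + a2 = 34 + 19 = 53 deg
cos(53 deg) = 0.6018
sin(53 deg) = 0.7986
R1*R2 = 0.6018 + 0.7986*e12


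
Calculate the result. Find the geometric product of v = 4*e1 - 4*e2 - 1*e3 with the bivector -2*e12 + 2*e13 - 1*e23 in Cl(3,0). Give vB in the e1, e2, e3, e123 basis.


vB has grade-1 (vector) and grade-3 (trivector) parts: vB = (v _| B) + (v ^ B).
Vector part <vB>_1:
  e1: -v2*b12 - v3*b13 = -(-4)*(-2) - (-1)*(2) = -6
  e2: v1*b12 - v3*b23 = (4)*(-2) - (-1)*(-1) = -9
  e3: v1*b13 + v2*b23 = (4)*(2) + (-4)*(-1) = 12
Trivector part <vB>_3:
  e123: v1*b23 - v2*b13 + v3*b12 = (4)*(-1) - (-4)*(2) + (-1)*(-2) = 6
vB = -6*e1 - 9*e2 + 12*e3 + 6*e123


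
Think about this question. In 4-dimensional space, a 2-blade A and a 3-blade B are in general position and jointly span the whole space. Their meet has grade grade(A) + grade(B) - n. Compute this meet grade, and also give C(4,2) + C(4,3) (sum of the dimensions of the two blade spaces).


Meet grade = grade(A) + grade(B) - n
= 2 + 3 - 4 = 1
C(4,2) = 6
C(4,3) = 4
dim_A + dim_B = 6 + 4 = 10


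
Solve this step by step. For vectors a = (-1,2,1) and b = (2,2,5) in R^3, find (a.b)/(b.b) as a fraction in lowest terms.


Projection coefficient = (a . b) / (b . b)
a . b = (-1)*2 + 2*2 + 1*5
= -2 + 4 + 5 = 7
b . b = 2^2 + 2^2 + 5^2
= 4 + 4 + 25 = 33
Coefficient = 7/33
In lowest terms: 7/33


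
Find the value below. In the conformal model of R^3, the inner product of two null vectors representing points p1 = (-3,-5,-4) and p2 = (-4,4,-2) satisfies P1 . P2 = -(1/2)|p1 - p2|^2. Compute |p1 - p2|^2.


p1 - p2 = (1, -9, -2)
|p1 - p2|^2 = 1^2 + (-9)^2 + (-2)^2
= 1 + 81 + 4
= 86


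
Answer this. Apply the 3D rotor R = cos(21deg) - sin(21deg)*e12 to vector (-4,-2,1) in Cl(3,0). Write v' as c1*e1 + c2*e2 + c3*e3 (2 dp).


Rotor R = cos(21deg) - sin(21deg)*e12
Rotation angle theta = 2 * 21 = 42 degrees in the e12 plane (e1 -> e2).
The component perpendicular to the plane (e3) is invariant: v'_3 = v3 = 1.00
cos(42deg) = 0.7431, sin(42deg) = 0.6691
v'_1 = v1*cos(theta) - v2*sin(theta) = -4*0.7431 - (-2)*0.6691 = -1.63
v'_2 = v1*sin(theta) + v2*cos(theta) = -4*0.6691 + (-2)*0.7431 = -4.16
v' = -1.63*e1 - 4.16*e2 + 1.00*e3


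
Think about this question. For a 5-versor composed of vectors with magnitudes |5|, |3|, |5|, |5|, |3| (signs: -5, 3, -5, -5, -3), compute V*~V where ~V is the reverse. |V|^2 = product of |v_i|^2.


Each vector v_i has |v_i|^2 = s_i^2
Squared scales: (-5)^2 = 25, 3^2 = 9, (-5)^2 = 25, (-5)^2 = 25, (-3)^2 = 9
|V|^2 = 25 * 9 * 25 * 25 * 9
= 1265625


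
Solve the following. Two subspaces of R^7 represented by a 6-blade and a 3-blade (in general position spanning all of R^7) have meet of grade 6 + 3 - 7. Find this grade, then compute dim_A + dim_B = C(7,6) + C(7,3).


Meet grade = grade(A) + grade(B) - n
= 6 + 3 - 7 = 2
C(7,6) = 7
C(7,3) = 35
dim_A + dim_B = 7 + 35 = 42


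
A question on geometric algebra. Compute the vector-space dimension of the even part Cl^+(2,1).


Even subalgebra dimension = 2^(n-1)
n = 2 + 1 = 3
2^(3 - 1) = 2^2 = 4
Verification: sum of C(3,k) for even k = 1 + 3 = 4
Result = 4


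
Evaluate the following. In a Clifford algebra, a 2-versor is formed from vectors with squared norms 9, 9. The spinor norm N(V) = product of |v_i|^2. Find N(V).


Spinor norm N(V) = |v1|^2 * |v2|^2 * ... * |v2|^2
= 9 * 9
Running product: 9, 81
N(V) = 81


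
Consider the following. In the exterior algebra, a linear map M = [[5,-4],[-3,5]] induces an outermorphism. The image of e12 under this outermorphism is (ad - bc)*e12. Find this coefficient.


The outermorphism of a linear map f sends e1^e2 to f(e1)^f(e2).
f(e1) = 5*e1 - 3*e2
f(e2) = -4*e1 + 5*e2
f(e1) ^ f(e2) = (5*e1 - 3*e2) ^ (-4*e1 + 5*e2)
= 5*5*e12 + (-3)*(-4)*e21
= (25 - 12)*e12
= 13*e12
Coefficient = 13


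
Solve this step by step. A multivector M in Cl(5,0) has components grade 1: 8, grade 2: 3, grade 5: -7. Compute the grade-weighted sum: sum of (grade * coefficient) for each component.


Grade-weighted sum = sum of grade_k * coefficient_k
1*8 = 8
2*3 = 6
5*(-7) = -35
Total = 8 + 6 + (-35) = -21


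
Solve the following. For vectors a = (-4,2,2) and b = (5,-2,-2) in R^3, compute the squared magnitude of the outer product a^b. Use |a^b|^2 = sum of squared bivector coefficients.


a wedge b = (a1*b2 - a2*b1)*e12 + (a1*b3 - a3*b1)*e13 + (a2*b3 - a3*b2)*e23
e12 coeff: (-4)*(-2) - 2*5 = 8 - 10 = -2
e13 coeff: (-4)*(-2) - 2*5 = 8 - 10 = -2
e23 coeff: 2*(-2) - 2*(-2) = -4 - (-4) = 0
|a wedge b|^2 = (-2)^2 + (-2)^2 + 0^2
= 4 + 4 + 0
= 8


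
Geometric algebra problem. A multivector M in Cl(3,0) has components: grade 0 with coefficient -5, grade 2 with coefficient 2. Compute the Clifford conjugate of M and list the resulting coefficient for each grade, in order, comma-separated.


Clifford conjugate sign for grade k: (-1)^(k(k+1)/2)
Grade 0: (-1)^(0*1/2) = (-1)^0 = 1, coeff -5 -> -5
Grade 2: (-1)^(2*3/2) = (-1)^3 = -1, coeff 2 -> -2
Conjugated coefficients: -5, -2


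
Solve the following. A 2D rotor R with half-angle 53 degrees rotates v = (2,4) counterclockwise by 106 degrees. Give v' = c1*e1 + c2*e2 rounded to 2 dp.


Rotor R = cos(53deg) - sin(53deg)*e12
Rotation angle theta = 2 * 53 = 106 degrees
v' = R*v*~R rotates v by theta.
cos(106deg) = -0.2756, sin(106deg) = 0.9613
v'_1 = 2*cos(106deg) - 4*sin(106deg)
= 2*(-0.2756) - 4*0.9613
= -4.40
v'_2 = 2*sin(106deg) + 4*cos(106deg)
= 2*0.9613 + 4*(-0.2756)
= 0.82
v' = -4.40*e1 + 0.82*e2


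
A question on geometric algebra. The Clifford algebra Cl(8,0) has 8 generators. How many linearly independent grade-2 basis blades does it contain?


Number of grade-k basis blades in Cl(p,q) with n = p + q is C(n, k).
n = 8 + 0 = 8
C(8, 2) = 8! / (2! * 6!)
= 40320 / (2 * 720)
= 28


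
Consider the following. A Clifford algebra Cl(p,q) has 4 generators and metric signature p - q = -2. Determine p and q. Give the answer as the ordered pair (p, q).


We need p + q = 4 and p - q = -2.
Adding: 2p = 4 + (-2) = 2, so p = 1.
Then q = 4 - 1 = 3.
(p, q) = (1, 3)


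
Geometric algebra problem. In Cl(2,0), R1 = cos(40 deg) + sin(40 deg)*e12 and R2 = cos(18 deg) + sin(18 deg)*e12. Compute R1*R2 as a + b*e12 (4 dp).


Same-plane rotors commute and their half-angles add:
R1*R2 = cos(a1 + a2) + sin(a1 + a2)*e12.
a1 + a2 = 40 + 18 = 58 deg
cos(58 deg) = 0.5299
sin(58 deg) = 0.8480
R1*R2 = 0.5299 + 0.8480*e12


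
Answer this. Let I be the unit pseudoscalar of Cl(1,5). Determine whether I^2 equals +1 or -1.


The pseudoscalar I = e1...e_n (product of all n generators) of Cl(p,q) satisfies I^2 = (-1)^(q + n(n-1)/2).
p = 1, q = 5, n = p + q = 6
n(n-1)/2 = 6 * 5 / 2 = 15
Exponent = q + n(n-1)/2 = 5 + 15 = 20
I^2 = (-1)^20 = +1


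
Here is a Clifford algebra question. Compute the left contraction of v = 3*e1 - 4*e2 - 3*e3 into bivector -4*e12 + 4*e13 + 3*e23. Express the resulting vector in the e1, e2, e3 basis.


Left contraction v _| B = <vB>_1 (grade-1 part of the geometric product vB).
Using e1_|e12 = e2, e2_|e12 = -e1, e1_|e13 = e3, e3_|e13 = -e1, e2_|e23 = e3, e3_|e23 = -e2:
e1 coeff: -v2*b12 - v3*b13 = -(-4)*(-4) - (-3)*(4) = -4
e2 coeff: v1*b12 - v3*b23 = (3)*(-4) - (-3)*(3) = -3
e3 coeff: v1*b13 + v2*b23 = (3)*(4) + (-4)*(3) = 0
v _| B = -4*e1 - 3*e2 + 0*e3


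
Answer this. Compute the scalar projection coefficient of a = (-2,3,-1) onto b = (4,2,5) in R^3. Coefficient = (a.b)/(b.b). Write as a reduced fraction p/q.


Projection coefficient = (a . b) / (b . b)
a . b = (-2)*4 + 3*2 + (-1)*5
= -8 + 6 + (-5) = -7
b . b = 4^2 + 2^2 + 5^2
= 16 + 4 + 25 = 45
Coefficient = -7/45
In lowest terms: -7/45


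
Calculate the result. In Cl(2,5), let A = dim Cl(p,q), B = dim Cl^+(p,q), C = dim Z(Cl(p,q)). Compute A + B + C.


n = 2 + 5 = 7
Total dim = 2^7 = 128
Even subalgebra dim = 2^6 = 64
n is odd, so center dim = 2
Sum = 128 + 64 + 2 = 194


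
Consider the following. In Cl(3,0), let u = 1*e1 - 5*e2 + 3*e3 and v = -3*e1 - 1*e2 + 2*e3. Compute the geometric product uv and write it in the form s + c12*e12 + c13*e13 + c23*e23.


In Cl(3,0): e_i^2 = 1, e_ie_j = -e_je_i for i != j.
Scalar part = u . v = 1*(-3) + (-5)*(-1) + 3*2
= -3 + 5 + 6 = 8
e12 coeff = 1*(-1) - (-5)*(-3) = -1 - 15 = -16
e13 coeff = 1*2 - 3*(-3) = 2 - (-9) = 11
e23 coeff = (-5)*2 - 3*(-1) = -10 - (-3) = -7
uv = 8 - 16*e12 + 11*e13 - 7*e23


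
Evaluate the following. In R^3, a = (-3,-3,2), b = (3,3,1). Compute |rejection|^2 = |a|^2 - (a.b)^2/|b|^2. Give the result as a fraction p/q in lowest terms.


|a|^2 = (-3)^2 + (-3)^2 + 2^2 = 22
|b|^2 = 3^2 + 3^2 + 1^2 = 19
a . b = (-3)*3 + (-3)*3 + 2*1 = -16
(a.b)^2 = (-16)^2 = 256
|rej|^2 = 22 - 256/19
= (418 - 256)/19
= 162/19
In lowest terms: 162/19


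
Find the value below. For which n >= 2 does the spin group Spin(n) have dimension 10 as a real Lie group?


dim Spin(n) = dim so(n) = n(n-1)/2.
Solve n(n-1)/2 = 10, i.e. n^2 - n - 20 = 0.
Discriminant = 1 + 8*10 = 81
n = (1 + sqrt(81))/2 = (1 + 9)/2 = 5


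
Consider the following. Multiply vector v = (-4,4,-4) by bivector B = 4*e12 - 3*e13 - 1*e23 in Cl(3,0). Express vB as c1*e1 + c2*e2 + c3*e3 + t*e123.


vB has grade-1 (vector) and grade-3 (trivector) parts: vB = (v _| B) + (v ^ B).
Vector part <vB>_1:
  e1: -v2*b12 - v3*b13 = -(4)*(4) - (-4)*(-3) = -28
  e2: v1*b12 - v3*b23 = (-4)*(4) - (-4)*(-1) = -20
  e3: v1*b13 + v2*b23 = (-4)*(-3) + (4)*(-1) = 8
Trivector part <vB>_3:
  e123: v1*b23 - v2*b13 + v3*b12 = (-4)*(-1) - (4)*(-3) + (-4)*(4) = 0
vB = -28*e1 - 20*e2 + 8*e3 + 0*e123


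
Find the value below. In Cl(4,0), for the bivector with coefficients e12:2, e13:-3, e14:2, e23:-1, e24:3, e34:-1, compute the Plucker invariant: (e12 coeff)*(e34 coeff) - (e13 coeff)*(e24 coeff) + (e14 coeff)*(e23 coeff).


Plucker relation: af - be + cd
a*f = 2*(-1) = -2
b*e = (-3)*3 = -9
c*d = 2*(-1) = -2
af - be + cd = -2 - (-9) + (-2)
= 5


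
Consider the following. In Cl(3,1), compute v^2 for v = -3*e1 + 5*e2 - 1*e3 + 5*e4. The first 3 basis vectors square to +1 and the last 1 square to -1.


v^2 = sum of c_i^2 * e_i^2
Positive signature terms (e_i^2 = +1): (-3)^2 + 5^2 + (-1)^2 = 35
Negative signature terms (e_j^2 = -1): 5^2 = 25
v^2 = 35 - 25 = 10


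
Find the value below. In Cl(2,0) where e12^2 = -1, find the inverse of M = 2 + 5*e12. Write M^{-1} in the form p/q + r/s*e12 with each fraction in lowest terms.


M = 2 + 5*e12, where e12^2 = -1.
Since M commutes with its reverse ~M = a - b*e12, M * ~M = a^2 - b^2*e12^2 = a^2 + b^2.
So M^{-1} = ~M / (a^2 + b^2) = (a - b*e12)/(a^2 + b^2).
a^2 + b^2 = 4 + 25 = 29
Scalar part = 2/29 = 2/29
Bivector coeff = -5/29 = -5/29
M^{-1} = 2/29 - 5/29*e12


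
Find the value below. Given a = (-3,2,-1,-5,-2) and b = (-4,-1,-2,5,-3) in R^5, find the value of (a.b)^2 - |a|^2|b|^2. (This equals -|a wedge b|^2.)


a . b = (-3)*(-4) + 2*(-1) + (-1)*(-2) + (-5)*5 + (-2)*(-3)
= 12 + (-2) + 2 + (-25) + 6 = -7
|a|^2 = (-3)^2 + 2^2 + (-1)^2 + (-5)^2 + (-2)^2 = 43
|b|^2 = (-4)^2 + (-1)^2 + (-2)^2 + 5^2 + (-3)^2 = 55
(a.b)^2 = (-7)^2 = 49
|a|^2 * |b|^2 = 43 * 55 = 2365
Result = 49 - 2365 = -2316


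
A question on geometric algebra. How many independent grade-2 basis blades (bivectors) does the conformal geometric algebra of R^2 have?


The conformal model of R^2 uses Cl(3,1) with m = 2 + 2 = 4 generators.
Number of grade-2 blades = C(m, 2) = C(4, 2)
= 4*3/2 = 6


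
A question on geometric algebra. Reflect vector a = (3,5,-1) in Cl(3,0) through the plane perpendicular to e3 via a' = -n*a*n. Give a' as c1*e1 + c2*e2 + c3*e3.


Reflection formula: a' = -n*a*n, with n = e3 (unit vector, n^2 = 1).
For reflection through hyperplane perp to e3:
The component along e3 flips sign, others stay.
a = (3, 5, -1)
a' = (3, 5, 1)
a' = 3*e1 + 5*e2 + 1*e3


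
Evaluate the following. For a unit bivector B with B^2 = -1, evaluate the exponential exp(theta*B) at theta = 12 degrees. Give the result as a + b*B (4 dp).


For a unit bivector B with B^2 = -1, the exponential series gives
e^(theta*B) = cos(theta) + sin(theta)*B (the GA analogue of Euler's formula).
theta = 12 degrees = 0.20944 rad
cos(12 deg) = 0.9781
sin(12 deg) = 0.2079
exp(theta*B) = 0.9781 + 0.2079*B


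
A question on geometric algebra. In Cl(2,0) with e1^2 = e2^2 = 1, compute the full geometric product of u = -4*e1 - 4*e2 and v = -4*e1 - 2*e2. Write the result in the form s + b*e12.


Expand: (-4*e1 - 4*e2)(-4*e1 - 2*e2)
= (-4)*(-4)*e1e1 + (-4)*(-2)*e1e2 + (-4)*(-4)*e2e1 + (-4)*(-2)*e2e2
Using e1^2 = e2^2 = 1, e2e1 = -e1e2:
Scalar part s = (-4)*(-4) + (-4)*(-2) = 16 + 8 = 24
Bivector part b = (-4)*(-2) - (-4)*(-4) = 8 - 16 = -8
uv = 24 - 8*e12


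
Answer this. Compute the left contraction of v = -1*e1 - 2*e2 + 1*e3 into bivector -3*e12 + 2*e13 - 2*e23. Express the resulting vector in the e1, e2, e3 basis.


Left contraction v _| B = <vB>_1 (grade-1 part of the geometric product vB).
Using e1_|e12 = e2, e2_|e12 = -e1, e1_|e13 = e3, e3_|e13 = -e1, e2_|e23 = e3, e3_|e23 = -e2:
e1 coeff: -v2*b12 - v3*b13 = -(-2)*(-3) - (1)*(2) = -8
e2 coeff: v1*b12 - v3*b23 = (-1)*(-3) - (1)*(-2) = 5
e3 coeff: v1*b13 + v2*b23 = (-1)*(2) + (-2)*(-2) = 2
v _| B = -8*e1 + 5*e2 + 2*e3


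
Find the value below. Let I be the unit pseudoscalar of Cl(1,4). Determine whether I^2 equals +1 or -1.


The pseudoscalar I = e1...e_n (product of all n generators) of Cl(p,q) satisfies I^2 = (-1)^(q + n(n-1)/2).
p = 1, q = 4, n = p + q = 5
n(n-1)/2 = 5 * 4 / 2 = 10
Exponent = q + n(n-1)/2 = 4 + 10 = 14
I^2 = (-1)^14 = +1


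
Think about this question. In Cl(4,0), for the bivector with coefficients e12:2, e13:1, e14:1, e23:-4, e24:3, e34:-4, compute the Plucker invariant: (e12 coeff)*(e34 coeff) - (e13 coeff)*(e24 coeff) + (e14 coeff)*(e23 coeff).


Plucker relation: af - be + cd
a*f = 2*(-4) = -8
b*e = 1*3 = 3
c*d = 1*(-4) = -4
af - be + cd = -8 - 3 + (-4)
= -15


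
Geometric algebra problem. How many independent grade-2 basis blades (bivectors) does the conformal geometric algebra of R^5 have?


The conformal model of R^5 uses Cl(6,1) with m = 5 + 2 = 7 generators.
Number of grade-2 blades = C(m, 2) = C(7, 2)
= 7*6/2 = 21


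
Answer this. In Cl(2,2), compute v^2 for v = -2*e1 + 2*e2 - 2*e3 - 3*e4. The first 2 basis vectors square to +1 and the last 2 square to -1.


v^2 = sum of c_i^2 * e_i^2
Positive signature terms (e_i^2 = +1): (-2)^2 + 2^2 = 8
Negative signature terms (e_j^2 = -1): (-2)^2 + (-3)^2 = 13
v^2 = 8 - 13 = -5


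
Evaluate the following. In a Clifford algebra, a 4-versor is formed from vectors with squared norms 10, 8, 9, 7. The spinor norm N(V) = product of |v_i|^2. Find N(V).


Spinor norm N(V) = |v1|^2 * |v2|^2 * ... * |v4|^2
= 10 * 8 * 9 * 7
Running product: 10, 80, 720, 5040
N(V) = 5040


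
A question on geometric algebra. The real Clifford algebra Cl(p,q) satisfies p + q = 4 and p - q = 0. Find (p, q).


We need p + q = 4 and p - q = 0.
Adding: 2p = 4 + 0 = 4, so p = 2.
Then q = 4 - 2 = 2.
(p, q) = (2, 2)


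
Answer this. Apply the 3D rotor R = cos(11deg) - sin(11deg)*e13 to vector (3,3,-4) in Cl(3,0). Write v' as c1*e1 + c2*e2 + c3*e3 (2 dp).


Rotor R = cos(11deg) - sin(11deg)*e13
Rotation angle theta = 2 * 11 = 22 degrees in the e13 plane (e1 -> e3).
The component perpendicular to the plane (e2) is invariant: v'_2 = v2 = 3.00
cos(22deg) = 0.9272, sin(22deg) = 0.3746
v'_1 = v1*cos(theta) - v3*sin(theta) = 3*0.9272 - (-4)*0.3746 = 4.28
v'_3 = v1*sin(theta) + v3*cos(theta) = 3*0.3746 + (-4)*0.9272 = -2.58
v' = 4.28*e1 + 3.00*e2 - 2.58*e3


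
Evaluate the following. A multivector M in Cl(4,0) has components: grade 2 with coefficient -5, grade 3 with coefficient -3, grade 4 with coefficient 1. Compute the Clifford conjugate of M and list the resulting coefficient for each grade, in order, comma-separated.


Clifford conjugate sign for grade k: (-1)^(k(k+1)/2)
Grade 2: (-1)^(2*3/2) = (-1)^3 = -1, coeff -5 -> 5
Grade 3: (-1)^(3*4/2) = (-1)^6 = 1, coeff -3 -> -3
Grade 4: (-1)^(4*5/2) = (-1)^10 = 1, coeff 1 -> 1
Conjugated coefficients: 5, -3, 1


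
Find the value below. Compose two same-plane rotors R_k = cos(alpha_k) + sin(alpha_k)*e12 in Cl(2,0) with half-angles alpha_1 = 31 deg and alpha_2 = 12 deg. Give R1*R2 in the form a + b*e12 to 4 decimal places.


Same-plane rotors commute and their half-angles add:
R1*R2 = cos(a1 + a2) + sin(a1 + a2)*e12.
a1 + a2 = 31 + 12 = 43 deg
cos(43 deg) = 0.7314
sin(43 deg) = 0.6820
R1*R2 = 0.7314 + 0.6820*e12


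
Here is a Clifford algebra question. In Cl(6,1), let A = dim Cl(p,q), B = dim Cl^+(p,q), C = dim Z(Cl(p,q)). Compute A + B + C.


n = 6 + 1 = 7
Total dim = 2^7 = 128
Even subalgebra dim = 2^6 = 64
n is odd, so center dim = 2
Sum = 128 + 64 + 2 = 194


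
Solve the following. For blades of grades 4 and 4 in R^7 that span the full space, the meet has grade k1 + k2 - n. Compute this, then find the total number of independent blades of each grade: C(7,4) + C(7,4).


Meet grade = grade(A) + grade(B) - n
= 4 + 4 - 7 = 1
C(7,4) = 35
C(7,4) = 35
dim_A + dim_B = 35 + 35 = 70


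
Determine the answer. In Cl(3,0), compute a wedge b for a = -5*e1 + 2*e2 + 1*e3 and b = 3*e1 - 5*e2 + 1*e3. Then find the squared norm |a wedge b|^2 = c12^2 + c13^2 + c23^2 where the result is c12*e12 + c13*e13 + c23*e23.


a wedge b = (a1*b2 - a2*b1)*e12 + (a1*b3 - a3*b1)*e13 + (a2*b3 - a3*b2)*e23
e12 coeff: (-5)*(-5) - 2*3 = 25 - 6 = 19
e13 coeff: (-5)*1 - 1*3 = -5 - 3 = -8
e23 coeff: 2*1 - 1*(-5) = 2 - (-5) = 7
|a wedge b|^2 = 19^2 + (-8)^2 + 7^2
= 361 + 64 + 49
= 474


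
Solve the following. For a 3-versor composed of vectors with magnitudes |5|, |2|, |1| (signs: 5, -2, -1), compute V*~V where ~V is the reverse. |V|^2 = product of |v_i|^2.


Each vector v_i has |v_i|^2 = s_i^2
Squared scales: 5^2 = 25, (-2)^2 = 4, (-1)^2 = 1
|V|^2 = 25 * 4 * 1
= 100


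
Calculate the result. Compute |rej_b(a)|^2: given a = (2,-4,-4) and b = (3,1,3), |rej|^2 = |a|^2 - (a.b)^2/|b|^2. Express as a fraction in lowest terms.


|a|^2 = 2^2 + (-4)^2 + (-4)^2 = 36
|b|^2 = 3^2 + 1^2 + 3^2 = 19
a . b = 2*3 + (-4)*1 + (-4)*3 = -10
(a.b)^2 = (-10)^2 = 100
|rej|^2 = 36 - 100/19
= (684 - 100)/19
= 584/19
In lowest terms: 584/19


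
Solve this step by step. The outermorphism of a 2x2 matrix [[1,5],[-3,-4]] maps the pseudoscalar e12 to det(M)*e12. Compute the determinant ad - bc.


The outermorphism of a linear map f sends e1^e2 to f(e1)^f(e2).
f(e1) = 1*e1 - 3*e2
f(e2) = 5*e1 - 4*e2
f(e1) ^ f(e2) = (1*e1 - 3*e2) ^ (5*e1 - 4*e2)
= 1*(-4)*e12 + (-3)*5*e21
= (-4 - (-15))*e12
= 11*e12
Coefficient = 11


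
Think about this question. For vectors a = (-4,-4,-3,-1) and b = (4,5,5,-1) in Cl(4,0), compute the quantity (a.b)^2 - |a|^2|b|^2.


a . b = (-4)*4 + (-4)*5 + (-3)*5 + (-1)*(-1)
= -16 + (-20) + (-15) + 1 = -50
|a|^2 = (-4)^2 + (-4)^2 + (-3)^2 + (-1)^2 = 42
|b|^2 = 4^2 + 5^2 + 5^2 + (-1)^2 = 67
(a.b)^2 = (-50)^2 = 2500
|a|^2 * |b|^2 = 42 * 67 = 2814
Result = 2500 - 2814 = -314


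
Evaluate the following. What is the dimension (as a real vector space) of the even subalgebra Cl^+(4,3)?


Even subalgebra dimension = 2^(n-1)
n = 4 + 3 = 7
2^(7 - 1) = 2^6 = 64
Verification: sum of C(7,k) for even k = 1 + 21 + 35 + 7 = 64
Result = 64


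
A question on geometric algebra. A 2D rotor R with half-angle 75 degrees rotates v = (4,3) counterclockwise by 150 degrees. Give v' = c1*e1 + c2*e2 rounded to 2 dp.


Rotor R = cos(75deg) - sin(75deg)*e12
Rotation angle theta = 2 * 75 = 150 degrees
v' = R*v*~R rotates v by theta.
cos(150deg) = -0.8660, sin(150deg) = 0.5000
v'_1 = 4*cos(150deg) - 3*sin(150deg)
= 4*(-0.8660) - 3*0.5000
= -4.96
v'_2 = 4*sin(150deg) + 3*cos(150deg)
= 4*0.5000 + 3*(-0.8660)
= -0.60
v' = -4.96*e1 - 0.60*e2


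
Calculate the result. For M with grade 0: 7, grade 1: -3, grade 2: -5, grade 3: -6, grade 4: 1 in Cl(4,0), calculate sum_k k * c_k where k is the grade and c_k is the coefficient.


Grade-weighted sum = sum of grade_k * coefficient_k
0*7 = 0
1*(-3) = -3
2*(-5) = -10
3*(-6) = -18
4*1 = 4
Total = 0 + (-3) + (-10) + (-18) + 4 = -27


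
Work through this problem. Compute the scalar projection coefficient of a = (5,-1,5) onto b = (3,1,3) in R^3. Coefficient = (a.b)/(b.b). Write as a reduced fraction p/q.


Projection coefficient = (a . b) / (b . b)
a . b = 5*3 + (-1)*1 + 5*3
= 15 + (-1) + 15 = 29
b . b = 3^2 + 1^2 + 3^2
= 9 + 1 + 9 = 19
Coefficient = 29/19
In lowest terms: 29/19


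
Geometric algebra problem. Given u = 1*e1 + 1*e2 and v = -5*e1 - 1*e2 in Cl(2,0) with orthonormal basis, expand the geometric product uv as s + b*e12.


Expand: (1*e1 + 1*e2)(-5*e1 - 1*e2)
= 1*(-5)*e1e1 + 1*(-1)*e1e2 + 1*(-5)*e2e1 + 1*(-1)*e2e2
Using e1^2 = e2^2 = 1, e2e1 = -e1e2:
Scalar part s = 1*(-5) + 1*(-1) = -5 + (-1) = -6
Bivector part b = 1*(-1) - 1*(-5) = -1 - (-5) = 4
uv = -6 + 4*e12


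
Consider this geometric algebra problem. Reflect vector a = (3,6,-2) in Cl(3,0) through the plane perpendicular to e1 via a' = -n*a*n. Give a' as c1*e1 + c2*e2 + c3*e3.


Reflection formula: a' = -n*a*n, with n = e1 (unit vector, n^2 = 1).
For reflection through hyperplane perp to e1:
The component along e1 flips sign, others stay.
a = (3, 6, -2)
a' = (-3, 6, -2)
a' = -3*e1 + 6*e2 - 2*e3


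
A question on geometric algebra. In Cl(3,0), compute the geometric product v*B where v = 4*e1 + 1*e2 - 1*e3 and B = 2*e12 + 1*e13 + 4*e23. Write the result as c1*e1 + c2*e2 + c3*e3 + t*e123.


vB has grade-1 (vector) and grade-3 (trivector) parts: vB = (v _| B) + (v ^ B).
Vector part <vB>_1:
  e1: -v2*b12 - v3*b13 = -(1)*(2) - (-1)*(1) = -1
  e2: v1*b12 - v3*b23 = (4)*(2) - (-1)*(4) = 12
  e3: v1*b13 + v2*b23 = (4)*(1) + (1)*(4) = 8
Trivector part <vB>_3:
  e123: v1*b23 - v2*b13 + v3*b12 = (4)*(4) - (1)*(1) + (-1)*(2) = 13
vB = -1*e1 + 12*e2 + 8*e3 + 13*e123


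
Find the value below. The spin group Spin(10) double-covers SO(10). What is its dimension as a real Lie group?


Spin(n) double-covers SO(n); both have Lie algebra so(n) of dimension n(n-1)/2.
n = 10
n(n-1) = 10 * 9 = 90
dim Spin(10) = 90/2 = 45


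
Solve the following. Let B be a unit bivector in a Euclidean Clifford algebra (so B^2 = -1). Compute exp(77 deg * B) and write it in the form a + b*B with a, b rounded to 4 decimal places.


For a unit bivector B with B^2 = -1, the exponential series gives
e^(theta*B) = cos(theta) + sin(theta)*B (the GA analogue of Euler's formula).
theta = 77 degrees = 1.343904 rad
cos(77 deg) = 0.2250
sin(77 deg) = 0.9744
exp(theta*B) = 0.2250 + 0.9744*B


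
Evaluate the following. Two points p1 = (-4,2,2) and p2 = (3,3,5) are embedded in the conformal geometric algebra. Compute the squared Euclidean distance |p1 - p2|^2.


p1 - p2 = (-7, -1, -3)
|p1 - p2|^2 = (-7)^2 + (-1)^2 + (-3)^2
= 49 + 1 + 9
= 59


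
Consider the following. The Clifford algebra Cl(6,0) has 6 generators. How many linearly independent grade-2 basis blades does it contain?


Number of grade-k basis blades in Cl(p,q) with n = p + q is C(n, k).
n = 6 + 0 = 6
C(6, 2) = 6! / (2! * 4!)
= 720 / (2 * 24)
= 15


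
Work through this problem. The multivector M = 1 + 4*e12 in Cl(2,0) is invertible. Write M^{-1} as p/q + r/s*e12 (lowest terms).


M = 1 + 4*e12, where e12^2 = -1.
Since M commutes with its reverse ~M = a - b*e12, M * ~M = a^2 - b^2*e12^2 = a^2 + b^2.
So M^{-1} = ~M / (a^2 + b^2) = (a - b*e12)/(a^2 + b^2).
a^2 + b^2 = 1 + 16 = 17
Scalar part = 1/17 = 1/17
Bivector coeff = -4/17 = -4/17
M^{-1} = 1/17 - 4/17*e12


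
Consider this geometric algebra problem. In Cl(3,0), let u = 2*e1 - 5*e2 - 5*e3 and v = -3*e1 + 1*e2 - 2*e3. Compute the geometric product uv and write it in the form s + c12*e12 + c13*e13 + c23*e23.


In Cl(3,0): e_i^2 = 1, e_ie_j = -e_je_i for i != j.
Scalar part = u . v = 2*(-3) + (-5)*1 + (-5)*(-2)
= -6 + (-5) + 10 = -1
e12 coeff = 2*1 - (-5)*(-3) = 2 - 15 = -13
e13 coeff = 2*(-2) - (-5)*(-3) = -4 - 15 = -19
e23 coeff = (-5)*(-2) - (-5)*1 = 10 - (-5) = 15
uv = -1 - 13*e12 - 19*e13 + 15*e23


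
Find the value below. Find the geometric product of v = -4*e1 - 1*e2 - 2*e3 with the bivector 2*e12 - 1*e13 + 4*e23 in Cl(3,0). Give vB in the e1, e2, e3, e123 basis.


vB has grade-1 (vector) and grade-3 (trivector) parts: vB = (v _| B) + (v ^ B).
Vector part <vB>_1:
  e1: -v2*b12 - v3*b13 = -(-1)*(2) - (-2)*(-1) = 0
  e2: v1*b12 - v3*b23 = (-4)*(2) - (-2)*(4) = 0
  e3: v1*b13 + v2*b23 = (-4)*(-1) + (-1)*(4) = 0
Trivector part <vB>_3:
  e123: v1*b23 - v2*b13 + v3*b12 = (-4)*(4) - (-1)*(-1) + (-2)*(2) = -21
vB = 0*e1 + 0*e2 + 0*e3 - 21*e123


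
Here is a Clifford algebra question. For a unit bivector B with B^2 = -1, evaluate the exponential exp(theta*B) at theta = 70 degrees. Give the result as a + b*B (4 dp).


For a unit bivector B with B^2 = -1, the exponential series gives
e^(theta*B) = cos(theta) + sin(theta)*B (the GA analogue of Euler's formula).
theta = 70 degrees = 1.22173 rad
cos(70 deg) = 0.3420
sin(70 deg) = 0.9397
exp(theta*B) = 0.3420 + 0.9397*B


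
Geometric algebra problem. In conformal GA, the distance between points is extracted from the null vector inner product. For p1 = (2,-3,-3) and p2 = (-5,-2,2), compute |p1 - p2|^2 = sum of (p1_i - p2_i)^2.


p1 - p2 = (7, -1, -5)
|p1 - p2|^2 = 7^2 + (-1)^2 + (-5)^2
= 49 + 1 + 25
= 75


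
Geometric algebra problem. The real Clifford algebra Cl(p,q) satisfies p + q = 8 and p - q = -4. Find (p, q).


We need p + q = 8 and p - q = -4.
Adding: 2p = 8 + (-4) = 4, so p = 2.
Then q = 8 - 2 = 6.
(p, q) = (2, 6)


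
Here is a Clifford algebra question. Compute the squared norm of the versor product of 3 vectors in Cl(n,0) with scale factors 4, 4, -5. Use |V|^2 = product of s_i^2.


Each vector v_i has |v_i|^2 = s_i^2
Squared scales: 4^2 = 16, 4^2 = 16, (-5)^2 = 25
|V|^2 = 16 * 16 * 25
= 6400


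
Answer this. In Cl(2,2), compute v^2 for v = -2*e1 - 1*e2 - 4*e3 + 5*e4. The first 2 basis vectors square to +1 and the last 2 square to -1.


v^2 = sum of c_i^2 * e_i^2
Positive signature terms (e_i^2 = +1): (-2)^2 + (-1)^2 = 5
Negative signature terms (e_j^2 = -1): (-4)^2 + 5^2 = 41
v^2 = 5 - 41 = -36


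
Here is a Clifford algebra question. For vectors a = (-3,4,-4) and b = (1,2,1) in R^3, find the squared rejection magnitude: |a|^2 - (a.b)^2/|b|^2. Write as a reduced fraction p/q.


|a|^2 = (-3)^2 + 4^2 + (-4)^2 = 41
|b|^2 = 1^2 + 2^2 + 1^2 = 6
a . b = (-3)*1 + 4*2 + (-4)*1 = 1
(a.b)^2 = 1^2 = 1
|rej|^2 = 41 - 1/6
= (246 - 1)/6
= 245/6
In lowest terms: 245/6


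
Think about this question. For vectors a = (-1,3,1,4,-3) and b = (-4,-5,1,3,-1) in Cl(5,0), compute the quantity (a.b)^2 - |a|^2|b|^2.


a . b = (-1)*(-4) + 3*(-5) + 1*1 + 4*3 + (-3)*(-1)
= 4 + (-15) + 1 + 12 + 3 = 5
|a|^2 = (-1)^2 + 3^2 + 1^2 + 4^2 + (-3)^2 = 36
|b|^2 = (-4)^2 + (-5)^2 + 1^2 + 3^2 + (-1)^2 = 52
(a.b)^2 = 5^2 = 25
|a|^2 * |b|^2 = 36 * 52 = 1872
Result = 25 - 1872 = -1847


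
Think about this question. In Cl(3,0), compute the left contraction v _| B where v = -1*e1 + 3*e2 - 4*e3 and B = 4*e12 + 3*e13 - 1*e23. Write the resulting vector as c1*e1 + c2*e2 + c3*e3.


Left contraction v _| B = <vB>_1 (grade-1 part of the geometric product vB).
Using e1_|e12 = e2, e2_|e12 = -e1, e1_|e13 = e3, e3_|e13 = -e1, e2_|e23 = e3, e3_|e23 = -e2:
e1 coeff: -v2*b12 - v3*b13 = -(3)*(4) - (-4)*(3) = 0
e2 coeff: v1*b12 - v3*b23 = (-1)*(4) - (-4)*(-1) = -8
e3 coeff: v1*b13 + v2*b23 = (-1)*(3) + (3)*(-1) = -6
v _| B = 0*e1 - 8*e2 - 6*e3


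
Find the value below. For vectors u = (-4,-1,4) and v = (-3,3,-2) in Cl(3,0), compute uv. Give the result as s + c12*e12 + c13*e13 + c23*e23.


In Cl(3,0): e_i^2 = 1, e_ie_j = -e_je_i for i != j.
Scalar part = u . v = (-4)*(-3) + (-1)*3 + 4*(-2)
= 12 + (-3) + (-8) = 1
e12 coeff = (-4)*3 - (-1)*(-3) = -12 - 3 = -15
e13 coeff = (-4)*(-2) - 4*(-3) = 8 - (-12) = 20
e23 coeff = (-1)*(-2) - 4*3 = 2 - 12 = -10
uv = 1 - 15*e12 + 20*e13 - 10*e23


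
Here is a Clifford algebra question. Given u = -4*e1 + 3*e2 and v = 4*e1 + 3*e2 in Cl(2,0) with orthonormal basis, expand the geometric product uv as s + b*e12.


Expand: (-4*e1 + 3*e2)(4*e1 + 3*e2)
= (-4)*4*e1e1 + (-4)*3*e1e2 + 3*4*e2e1 + 3*3*e2e2
Using e1^2 = e2^2 = 1, e2e1 = -e1e2:
Scalar part s = (-4)*4 + 3*3 = -16 + 9 = -7
Bivector part b = (-4)*3 - 3*4 = -12 - 12 = -24
uv = -7 - 24*e12


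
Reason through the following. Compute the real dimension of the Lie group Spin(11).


Spin(n) double-covers SO(n); both have Lie algebra so(n) of dimension n(n-1)/2.
n = 11
n(n-1) = 11 * 10 = 110
dim Spin(11) = 110/2 = 55


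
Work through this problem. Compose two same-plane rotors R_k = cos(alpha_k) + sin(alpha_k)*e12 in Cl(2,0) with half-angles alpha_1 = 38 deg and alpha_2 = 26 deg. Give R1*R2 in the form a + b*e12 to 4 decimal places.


Same-plane rotors commute and their half-angles add:
R1*R2 = cos(a1 + a2) + sin(a1 + a2)*e12.
a1 + a2 = 38 + 26 = 64 deg
cos(64 deg) = 0.4384
sin(64 deg) = 0.8988
R1*R2 = 0.4384 + 0.8988*e12


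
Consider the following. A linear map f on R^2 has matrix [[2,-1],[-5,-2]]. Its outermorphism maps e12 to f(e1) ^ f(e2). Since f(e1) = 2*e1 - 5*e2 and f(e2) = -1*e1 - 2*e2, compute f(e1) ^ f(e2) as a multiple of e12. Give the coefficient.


The outermorphism of a linear map f sends e1^e2 to f(e1)^f(e2).
f(e1) = 2*e1 - 5*e2
f(e2) = -1*e1 - 2*e2
f(e1) ^ f(e2) = (2*e1 - 5*e2) ^ (-1*e1 - 2*e2)
= 2*(-2)*e12 + (-5)*(-1)*e21
= (-4 - 5)*e12
= -9*e12
Coefficient = -9


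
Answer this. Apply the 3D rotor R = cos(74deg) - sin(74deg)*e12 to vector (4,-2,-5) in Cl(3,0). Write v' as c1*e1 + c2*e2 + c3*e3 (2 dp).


Rotor R = cos(74deg) - sin(74deg)*e12
Rotation angle theta = 2 * 74 = 148 degrees in the e12 plane (e1 -> e2).
The component perpendicular to the plane (e3) is invariant: v'_3 = v3 = -5.00
cos(148deg) = -0.8480, sin(148deg) = 0.5299
v'_1 = v1*cos(theta) - v2*sin(theta) = 4*(-0.8480) - (-2)*0.5299 = -2.33
v'_2 = v1*sin(theta) + v2*cos(theta) = 4*0.5299 + (-2)*(-0.8480) = 3.82
v' = -2.33*e1 + 3.82*e2 - 5.00*e3


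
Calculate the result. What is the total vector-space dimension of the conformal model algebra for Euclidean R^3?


The conformal model of R^3 uses Cl(4,1): the 3 Euclidean generators plus two extra orthogonal generators e+ (e+^2 = +1) and e- (e-^2 = -1), from which the null vectors e0, einf are built.
Number of generators m = 3 + 2 = 5.
dim Cl(p,q) = 2^m = 2^5 = 32


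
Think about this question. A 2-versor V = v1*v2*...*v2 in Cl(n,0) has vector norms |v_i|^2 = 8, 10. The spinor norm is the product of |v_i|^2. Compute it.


Spinor norm N(V) = |v1|^2 * |v2|^2 * ... * |v2|^2
= 8 * 10
Running product: 8, 80
N(V) = 80


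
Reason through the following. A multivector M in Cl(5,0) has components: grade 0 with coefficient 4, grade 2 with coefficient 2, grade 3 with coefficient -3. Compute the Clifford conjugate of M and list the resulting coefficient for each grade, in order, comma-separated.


Clifford conjugate sign for grade k: (-1)^(k(k+1)/2)
Grade 0: (-1)^(0*1/2) = (-1)^0 = 1, coeff 4 -> 4
Grade 2: (-1)^(2*3/2) = (-1)^3 = -1, coeff 2 -> -2
Grade 3: (-1)^(3*4/2) = (-1)^6 = 1, coeff -3 -> -3
Conjugated coefficients: 4, -2, -3


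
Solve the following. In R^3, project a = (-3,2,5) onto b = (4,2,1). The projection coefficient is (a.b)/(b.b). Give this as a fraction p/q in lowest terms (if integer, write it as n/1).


Projection coefficient = (a . b) / (b . b)
a . b = (-3)*4 + 2*2 + 5*1
= -12 + 4 + 5 = -3
b . b = 4^2 + 2^2 + 1^2
= 16 + 4 + 1 = 21
Coefficient = -3/21
In lowest terms: -1/7


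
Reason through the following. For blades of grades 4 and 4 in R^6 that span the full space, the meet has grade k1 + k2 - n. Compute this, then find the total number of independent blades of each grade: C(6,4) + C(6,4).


Meet grade = grade(A) + grade(B) - n
= 4 + 4 - 6 = 2
C(6,4) = 15
C(6,4) = 15
dim_A + dim_B = 15 + 15 = 30


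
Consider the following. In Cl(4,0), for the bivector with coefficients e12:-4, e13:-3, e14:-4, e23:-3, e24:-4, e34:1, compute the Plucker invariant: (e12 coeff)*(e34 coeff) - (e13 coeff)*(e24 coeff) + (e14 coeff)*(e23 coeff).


Plucker relation: af - be + cd
a*f = (-4)*1 = -4
b*e = (-3)*(-4) = 12
c*d = (-4)*(-3) = 12
af - be + cd = -4 - 12 + 12
= -4


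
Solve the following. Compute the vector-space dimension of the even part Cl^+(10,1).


Even subalgebra dimension = 2^(n-1)
n = 10 + 1 = 11
2^(11 - 1) = 2^10 = 1024
Verification: sum of C(11,k) for even k = 1 + 55 + 330 + 462 + 165 + 11 = 1024
Result = 1024


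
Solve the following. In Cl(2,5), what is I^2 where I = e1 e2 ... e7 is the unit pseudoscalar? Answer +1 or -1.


The pseudoscalar I = e1...e_n (product of all n generators) of Cl(p,q) satisfies I^2 = (-1)^(q + n(n-1)/2).
p = 2, q = 5, n = p + q = 7
n(n-1)/2 = 7 * 6 / 2 = 21
Exponent = q + n(n-1)/2 = 5 + 21 = 26
I^2 = (-1)^26 = +1


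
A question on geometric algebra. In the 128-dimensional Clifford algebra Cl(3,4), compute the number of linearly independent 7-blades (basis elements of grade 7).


Number of grade-k basis blades in Cl(p,q) with n = p + q is C(n, k).
n = 3 + 4 = 7
C(7, 7) = 7! / (7! * 0!)
= 5040 / (5040 * 1)
= 1


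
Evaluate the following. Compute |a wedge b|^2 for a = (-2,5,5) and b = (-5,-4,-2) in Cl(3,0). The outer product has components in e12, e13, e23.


a wedge b = (a1*b2 - a2*b1)*e12 + (a1*b3 - a3*b1)*e13 + (a2*b3 - a3*b2)*e23
e12 coeff: (-2)*(-4) - 5*(-5) = 8 - (-25) = 33
e13 coeff: (-2)*(-2) - 5*(-5) = 4 - (-25) = 29
e23 coeff: 5*(-2) - 5*(-4) = -10 - (-20) = 10
|a wedge b|^2 = 33^2 + 29^2 + 10^2
= 1089 + 841 + 100
= 2030


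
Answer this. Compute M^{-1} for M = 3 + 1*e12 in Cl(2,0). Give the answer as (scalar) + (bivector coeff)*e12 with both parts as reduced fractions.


M = 3 + 1*e12, where e12^2 = -1.
Since M commutes with its reverse ~M = a - b*e12, M * ~M = a^2 - b^2*e12^2 = a^2 + b^2.
So M^{-1} = ~M / (a^2 + b^2) = (a - b*e12)/(a^2 + b^2).
a^2 + b^2 = 9 + 1 = 10
Scalar part = 3/10 = 3/10
Bivector coeff = -1/10 = -1/10
M^{-1} = 3/10 - 1/10*e12


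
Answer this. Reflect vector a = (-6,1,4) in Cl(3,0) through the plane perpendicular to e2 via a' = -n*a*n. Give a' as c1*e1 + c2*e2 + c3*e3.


Reflection formula: a' = -n*a*n, with n = e2 (unit vector, n^2 = 1).
For reflection through hyperplane perp to e2:
The component along e2 flips sign, others stay.
a = (-6, 1, 4)
a' = (-6, -1, 4)
a' = -6*e1 - 1*e2 + 4*e3


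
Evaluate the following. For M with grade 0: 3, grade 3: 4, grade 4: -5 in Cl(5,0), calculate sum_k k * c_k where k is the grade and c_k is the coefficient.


Grade-weighted sum = sum of grade_k * coefficient_k
0*3 = 0
3*4 = 12
4*(-5) = -20
Total = 0 + 12 + (-20) = -8


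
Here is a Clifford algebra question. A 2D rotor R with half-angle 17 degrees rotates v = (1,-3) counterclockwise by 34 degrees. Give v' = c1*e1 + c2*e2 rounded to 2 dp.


Rotor R = cos(17deg) - sin(17deg)*e12
Rotation angle theta = 2 * 17 = 34 degrees
v' = R*v*~R rotates v by theta.
cos(34deg) = 0.8290, sin(34deg) = 0.5592
v'_1 = 1*cos(34deg) - (-3)*sin(34deg)
= 1*0.8290 - (-3)*0.5592
= 2.51
v'_2 = 1*sin(34deg) + (-3)*cos(34deg)
= 1*0.5592 + (-3)*0.8290
= -1.93
v' = 2.51*e1 - 1.93*e2
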